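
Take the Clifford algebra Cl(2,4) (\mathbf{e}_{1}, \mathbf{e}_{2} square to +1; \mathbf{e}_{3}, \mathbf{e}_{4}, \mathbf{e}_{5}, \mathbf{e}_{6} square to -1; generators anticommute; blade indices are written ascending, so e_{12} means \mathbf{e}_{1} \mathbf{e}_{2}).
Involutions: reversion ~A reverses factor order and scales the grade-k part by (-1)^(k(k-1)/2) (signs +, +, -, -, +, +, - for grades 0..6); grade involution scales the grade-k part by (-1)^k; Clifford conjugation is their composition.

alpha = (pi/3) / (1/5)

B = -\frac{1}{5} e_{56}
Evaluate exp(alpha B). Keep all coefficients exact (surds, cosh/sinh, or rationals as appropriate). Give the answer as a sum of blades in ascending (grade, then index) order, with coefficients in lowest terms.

B^2 = (-\frac{1}{5})^2*(e_{56})^2 = \frac{1}{25}*(-1) = -\frac{1}{25} (a basis 2-blade squares to minus the product of its generators' squares).
B^2 = -\frac{1}{25} — the negative square puts this in the circular regime; l = \frac{1}{5}, alpha*l = \frac{\pi}{3}, so exp(alpha B) = cos(\frac{\pi}{3}) + (sin(\frac{\pi}{3})/(\frac{1}{5}))*B = \frac{1}{2} + (\frac{5 \sqrt{3}}{2})*B.
Answer: \frac{1}{2} - \frac{\sqrt{3}}{2} e_{56}


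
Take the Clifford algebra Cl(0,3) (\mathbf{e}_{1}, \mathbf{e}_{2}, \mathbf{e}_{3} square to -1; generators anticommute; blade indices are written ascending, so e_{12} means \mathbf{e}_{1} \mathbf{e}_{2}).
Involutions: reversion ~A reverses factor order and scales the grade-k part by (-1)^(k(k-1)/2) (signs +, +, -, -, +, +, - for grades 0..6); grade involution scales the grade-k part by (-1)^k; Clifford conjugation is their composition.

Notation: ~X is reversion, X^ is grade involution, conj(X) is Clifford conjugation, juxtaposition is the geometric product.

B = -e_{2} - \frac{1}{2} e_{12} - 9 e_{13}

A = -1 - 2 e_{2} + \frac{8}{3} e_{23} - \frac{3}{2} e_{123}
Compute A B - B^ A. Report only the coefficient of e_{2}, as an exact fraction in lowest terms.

first term: -2 + e_{1} + \frac{29}{2} e_{2} - \frac{41}{12} e_{3} + \frac{49}{2} e_{12} + \frac{55}{6} e_{13} - 18 e_{123}
second term: 2 - e_{1} + \frac{25}{2} e_{2} - \frac{41}{12} e_{3} - \frac{47}{2} e_{12} + \frac{53}{6} e_{13} - 18 e_{123}
Answer: 2


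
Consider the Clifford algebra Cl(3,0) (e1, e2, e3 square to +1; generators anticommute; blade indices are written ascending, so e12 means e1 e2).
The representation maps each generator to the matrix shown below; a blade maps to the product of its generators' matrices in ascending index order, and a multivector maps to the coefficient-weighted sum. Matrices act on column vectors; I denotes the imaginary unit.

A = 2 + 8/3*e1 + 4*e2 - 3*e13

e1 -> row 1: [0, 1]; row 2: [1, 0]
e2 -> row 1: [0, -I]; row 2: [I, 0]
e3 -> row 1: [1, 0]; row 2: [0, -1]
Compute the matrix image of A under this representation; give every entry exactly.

Bivector images (products of the table entries): rho(e13) = rho(e1)rho(e3) = row 1: [0, -1]; row 2: [1, 0].
M = (2)*1 + (8/3)*rho(e1) + (4)*rho(e2) + (-3)*rho(e13), summed entrywise (1 is the identity matrix):
Answer: row 1: [2, 17/3 - 4*I]; row 2: [-1/3 + 4*I, 2]


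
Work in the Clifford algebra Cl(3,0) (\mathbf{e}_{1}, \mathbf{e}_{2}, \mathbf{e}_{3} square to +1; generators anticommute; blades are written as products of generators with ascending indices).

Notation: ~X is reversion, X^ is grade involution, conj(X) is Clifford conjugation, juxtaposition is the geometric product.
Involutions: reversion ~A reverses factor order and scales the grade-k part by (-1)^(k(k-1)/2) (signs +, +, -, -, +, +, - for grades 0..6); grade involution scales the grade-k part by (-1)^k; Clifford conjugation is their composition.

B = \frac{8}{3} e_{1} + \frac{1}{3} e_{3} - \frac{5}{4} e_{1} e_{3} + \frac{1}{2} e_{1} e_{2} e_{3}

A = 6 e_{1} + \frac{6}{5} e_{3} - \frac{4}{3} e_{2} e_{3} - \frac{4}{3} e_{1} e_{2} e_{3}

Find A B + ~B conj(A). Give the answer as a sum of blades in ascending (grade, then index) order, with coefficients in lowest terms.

first term: \frac{256}{15} + \frac{13}{6} e_{1} + \frac{11}{9} e_{2} - \frac{15}{2} e_{3} + \frac{82}{45} e_{1} e_{2} - \frac{6}{5} e_{1} e_{3} - \frac{5}{9} e_{2} e_{3} - \frac{32}{9} e_{1} e_{2} e_{3}
second term: -\frac{256}{15} - \frac{5}{6} e_{1} - \frac{19}{9} e_{2} + \frac{15}{2} e_{3} - \frac{68}{45} e_{1} e_{2} - \frac{6}{5} e_{1} e_{3} - \frac{5}{9} e_{2} e_{3} + \frac{32}{9} e_{1} e_{2} e_{3}
Answer: \frac{4}{3} e_{1} - \frac{8}{9} e_{2} + \frac{14}{45} e_{1} e_{2} - \frac{12}{5} e_{1} e_{3} - \frac{10}{9} e_{2} e_{3}


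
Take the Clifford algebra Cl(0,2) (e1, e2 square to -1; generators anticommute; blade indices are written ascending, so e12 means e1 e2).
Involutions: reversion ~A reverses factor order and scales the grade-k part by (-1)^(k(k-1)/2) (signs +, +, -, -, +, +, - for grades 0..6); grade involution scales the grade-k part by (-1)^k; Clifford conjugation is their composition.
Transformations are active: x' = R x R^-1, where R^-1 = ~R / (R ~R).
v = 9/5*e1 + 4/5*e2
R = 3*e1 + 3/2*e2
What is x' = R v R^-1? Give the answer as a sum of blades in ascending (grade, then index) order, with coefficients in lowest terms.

~R = 3*e1 + 3/2*e2, and R ~R = -45/4, so R^-1 = ~R / (-45/4).
R v = -33/5 - 3/10*e12
Answer: 43/25*e1 + 24/25*e2


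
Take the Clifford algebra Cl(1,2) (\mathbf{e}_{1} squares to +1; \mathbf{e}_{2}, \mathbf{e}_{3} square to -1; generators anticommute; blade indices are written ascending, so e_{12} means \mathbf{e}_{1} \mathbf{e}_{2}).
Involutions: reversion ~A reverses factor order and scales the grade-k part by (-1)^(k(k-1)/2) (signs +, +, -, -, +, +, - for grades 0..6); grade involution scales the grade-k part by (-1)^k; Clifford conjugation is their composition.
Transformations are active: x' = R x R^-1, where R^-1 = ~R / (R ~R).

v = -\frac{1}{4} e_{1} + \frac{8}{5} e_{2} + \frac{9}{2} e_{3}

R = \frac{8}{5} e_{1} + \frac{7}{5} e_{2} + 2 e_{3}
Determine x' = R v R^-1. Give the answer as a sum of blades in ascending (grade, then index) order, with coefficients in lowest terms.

~R = \frac{8}{5} e_{1} + \frac{7}{5} e_{2} + 2 e_{3}, and R ~R = -\frac{17}{5}, so R^-1 = ~R / (-\frac{17}{5}).
R v = -\frac{291}{25} + \frac{291}{100} e_{12} + \frac{77}{10} e_{13} + \frac{31}{10} e_{23}
Answer: \frac{19049}{1700} e_{1} + \frac{3394}{425} e_{2} + \frac{1563}{170} e_{3}


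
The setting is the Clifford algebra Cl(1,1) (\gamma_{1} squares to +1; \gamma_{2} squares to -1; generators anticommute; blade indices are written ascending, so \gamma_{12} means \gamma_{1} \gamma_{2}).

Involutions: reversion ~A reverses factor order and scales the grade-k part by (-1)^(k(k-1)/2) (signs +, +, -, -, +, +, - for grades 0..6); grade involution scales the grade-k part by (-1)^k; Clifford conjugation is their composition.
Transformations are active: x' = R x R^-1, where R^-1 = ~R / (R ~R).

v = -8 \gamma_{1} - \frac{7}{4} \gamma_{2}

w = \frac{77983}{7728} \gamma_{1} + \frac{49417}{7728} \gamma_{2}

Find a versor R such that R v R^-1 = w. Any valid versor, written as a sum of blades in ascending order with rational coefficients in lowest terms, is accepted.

Equal squares first: v^2 = w^2 = \frac{975}{16}. Then v + w = \frac{16159}{7728} \gamma_{1} + \frac{35893}{7728} \gamma_{2} is a versor taking v to w, provided it is invertible.
Answer: \frac{16159}{7728} \gamma_{1} + \frac{35893}{7728} \gamma_{2}


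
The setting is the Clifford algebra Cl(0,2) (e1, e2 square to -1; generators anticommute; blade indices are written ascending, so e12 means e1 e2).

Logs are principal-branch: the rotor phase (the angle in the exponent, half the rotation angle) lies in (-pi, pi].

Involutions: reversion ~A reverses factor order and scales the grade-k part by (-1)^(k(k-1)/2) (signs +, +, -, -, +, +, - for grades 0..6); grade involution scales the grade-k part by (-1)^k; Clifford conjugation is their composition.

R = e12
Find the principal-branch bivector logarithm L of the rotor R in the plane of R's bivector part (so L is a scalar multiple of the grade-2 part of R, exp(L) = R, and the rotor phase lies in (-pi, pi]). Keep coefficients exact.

The scalar part of R is 0, which pins the rotor phase on the principal branch; dividing the bivector part by the sine of that phase recovers the unit plane, and L is the phase times that plane.
Concretely: cos(phase) = 0 gives phase = ±pi/2, and since phase/sin(phase) is even the sign is immaterial: L = (phase/sin(phase)) * <R>_2 = (pi/2) * <R>_2.
Answer: pi/2*e12


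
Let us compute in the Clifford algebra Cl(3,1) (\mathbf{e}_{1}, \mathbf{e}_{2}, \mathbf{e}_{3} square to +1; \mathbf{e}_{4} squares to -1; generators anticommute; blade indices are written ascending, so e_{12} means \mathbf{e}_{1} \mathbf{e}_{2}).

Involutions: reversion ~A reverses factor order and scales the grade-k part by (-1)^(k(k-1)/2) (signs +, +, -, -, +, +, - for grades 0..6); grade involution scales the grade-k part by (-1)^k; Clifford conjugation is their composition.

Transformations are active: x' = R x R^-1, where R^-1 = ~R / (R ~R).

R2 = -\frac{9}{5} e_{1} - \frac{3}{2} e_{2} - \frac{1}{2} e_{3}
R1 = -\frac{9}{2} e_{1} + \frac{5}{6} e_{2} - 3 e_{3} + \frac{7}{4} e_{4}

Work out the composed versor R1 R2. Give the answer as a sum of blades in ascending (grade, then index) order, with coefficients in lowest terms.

Distribute over the terms of R2 (each basis-blade product reordered to ascending indices, repeated generators contracted through their squares):
R1 (-\frac{9}{5} e_{1}) = \frac{81}{10} + \frac{3}{2} e_{12} - \frac{27}{5} e_{13} + \frac{63}{20} e_{14}
R1 (-\frac{3}{2} e_{2}) = -\frac{5}{4} + \frac{27}{4} e_{12} - \frac{9}{2} e_{23} + \frac{21}{8} e_{24}
R1 (-\frac{1}{2} e_{3}) = \frac{3}{2} + \frac{9}{4} e_{13} - \frac{5}{12} e_{23} + \frac{7}{8} e_{34}
Summing the partial products and collecting blades:
Answer: \frac{167}{20} + \frac{33}{4} e_{12} - \frac{63}{20} e_{13} + \frac{63}{20} e_{14} - \frac{59}{12} e_{23} + \frac{21}{8} e_{24} + \frac{7}{8} e_{34}


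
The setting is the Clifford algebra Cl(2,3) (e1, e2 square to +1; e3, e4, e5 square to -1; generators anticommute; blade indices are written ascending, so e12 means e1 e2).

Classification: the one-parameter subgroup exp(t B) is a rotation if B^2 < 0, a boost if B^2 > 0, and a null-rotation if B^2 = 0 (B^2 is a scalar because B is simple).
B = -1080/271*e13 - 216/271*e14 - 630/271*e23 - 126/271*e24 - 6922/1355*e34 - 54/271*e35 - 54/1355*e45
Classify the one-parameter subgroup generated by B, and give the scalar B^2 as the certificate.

B^2 term by term: the squares give (-1080/271)^2*(e13)^2 + (-216/271)^2*(e14)^2 + (-630/271)^2*(e23)^2 + (-126/271)^2*(e24)^2 + (-6922/1355)^2*(e34)^2 + (-54/271)^2*(e35)^2 + (-54/1355)^2*(e45)^2 = 1166400/73441*(+1) + 46656/73441*(+1) + 396900/73441*(+1) + 15876/73441*(+1) + 47914084/1836025*(-1) + 2916/73441*(-1) + 2916/1836025*(-1) = -4 (each basis 2-blade squares to minus the product of its generators' squares); cross terms between blades sharing an index anticommute and cancel; the commuting (index-disjoint) pairs give grade-4 terms 2*c*c'*(blade product), which cancel blade by blade — e1234: -272160/73441 + 272160/73441 = 0; e1345: 23328/73441 - 23328/73441 = 0; e2345: 13608/73441 - 13608/73441 = 0 — confirming B is simple. So B^2 = -4.
Answer: rotation, certificate B^2 = -4. The class reads off the invariant scalar -4 directly.


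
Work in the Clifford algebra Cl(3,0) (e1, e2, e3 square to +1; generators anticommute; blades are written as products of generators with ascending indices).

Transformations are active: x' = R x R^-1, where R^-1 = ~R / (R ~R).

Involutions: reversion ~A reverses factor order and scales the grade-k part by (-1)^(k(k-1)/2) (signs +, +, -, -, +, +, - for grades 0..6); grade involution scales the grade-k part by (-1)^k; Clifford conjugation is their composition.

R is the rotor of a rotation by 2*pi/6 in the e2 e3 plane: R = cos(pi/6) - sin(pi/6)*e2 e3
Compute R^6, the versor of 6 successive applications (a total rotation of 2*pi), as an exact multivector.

Because a rotor carries half the rotation angle, composing 6 copies of this e2 e3-plane rotor multiplies the phase: 6*(pi/6) = pi, hence R^6 = cos(pi) - sin(pi)*e2 e3.
cos(pi) = -1 and sin(pi) = 0, so R^6 = -1. The total rotation 2*pi is 1 full turn, so every vector returns to itself, yet the rotor is -1, on the OTHER sheet of the double cover (an odd number of 2*pi turns).
Answer: -1


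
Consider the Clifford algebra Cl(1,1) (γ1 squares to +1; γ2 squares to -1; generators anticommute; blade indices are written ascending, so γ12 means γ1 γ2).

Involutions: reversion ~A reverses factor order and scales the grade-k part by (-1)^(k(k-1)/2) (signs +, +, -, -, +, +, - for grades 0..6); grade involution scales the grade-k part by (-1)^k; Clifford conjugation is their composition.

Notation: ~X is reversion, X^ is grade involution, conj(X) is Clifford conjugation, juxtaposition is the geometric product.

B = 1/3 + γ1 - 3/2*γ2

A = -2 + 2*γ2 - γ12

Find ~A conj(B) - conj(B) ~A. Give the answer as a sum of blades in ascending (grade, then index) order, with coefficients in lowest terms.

first term: -11/3 + 1/2*γ1 - 4/3*γ2 + 7/3*γ12
second term: -11/3 + 7/2*γ1 - 10/3*γ2 - 5/3*γ12
Answer: -3*γ1 + 2*γ2 + 4*γ12


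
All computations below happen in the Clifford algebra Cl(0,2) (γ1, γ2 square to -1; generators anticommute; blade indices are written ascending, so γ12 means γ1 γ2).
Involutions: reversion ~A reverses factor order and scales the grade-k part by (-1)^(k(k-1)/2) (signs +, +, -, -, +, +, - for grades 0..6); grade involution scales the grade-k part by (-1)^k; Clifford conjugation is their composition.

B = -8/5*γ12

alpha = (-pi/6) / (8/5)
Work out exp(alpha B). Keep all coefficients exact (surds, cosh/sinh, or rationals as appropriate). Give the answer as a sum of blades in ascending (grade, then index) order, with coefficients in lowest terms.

B^2 = (-8/5)^2*(γ12)^2 = 64/25*(-1) = -64/25 (a basis 2-blade squares to minus the product of its generators' squares).
B^2 = -64/25 — circular case — the even/odd split gives cos and sin: l = 8/5, alpha*l = -pi/6, so exp(alpha B) = cos(-pi/6) + (sin(-pi/6)/(8/5))*B = sqrt(3)/2 + (-5/16)*B.
Answer: sqrt(3)/2 + 1/2*γ12


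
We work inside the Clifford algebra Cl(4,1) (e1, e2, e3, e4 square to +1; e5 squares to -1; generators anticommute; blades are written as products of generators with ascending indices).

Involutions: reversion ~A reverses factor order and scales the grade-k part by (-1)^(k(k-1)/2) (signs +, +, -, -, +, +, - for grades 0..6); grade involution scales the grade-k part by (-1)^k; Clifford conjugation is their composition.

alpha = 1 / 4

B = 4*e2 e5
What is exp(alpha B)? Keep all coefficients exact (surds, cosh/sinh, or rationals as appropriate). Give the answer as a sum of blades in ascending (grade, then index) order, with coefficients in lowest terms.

B^2 = (4)^2*(e2 e5)^2 = 16*(+1) = 16 (a basis 2-blade squares to minus the product of its generators' squares).
B^2 = 16 — B^2 > 0, so the exponential closes hyperbolically: l = 4, alpha*l = 1, so exp(alpha B) = cosh(1) + (sinh(1)/4)*B = cosh(1) + (sinh(1)/4)*B.
Answer: cosh(1) + sinh(1)*e2 e5


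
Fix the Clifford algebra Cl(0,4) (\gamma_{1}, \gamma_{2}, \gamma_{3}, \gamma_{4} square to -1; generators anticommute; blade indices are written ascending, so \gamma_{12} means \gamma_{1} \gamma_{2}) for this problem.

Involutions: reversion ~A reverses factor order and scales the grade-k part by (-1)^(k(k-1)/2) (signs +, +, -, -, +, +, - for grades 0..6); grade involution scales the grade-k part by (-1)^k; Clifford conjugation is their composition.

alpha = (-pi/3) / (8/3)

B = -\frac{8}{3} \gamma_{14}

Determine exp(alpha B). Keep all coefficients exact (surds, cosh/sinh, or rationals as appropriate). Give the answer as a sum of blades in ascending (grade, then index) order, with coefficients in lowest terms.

B^2 = (-\frac{8}{3})^2*(\gamma_{14})^2 = \frac{64}{9}*(-1) = -\frac{64}{9} (a basis 2-blade squares to minus the product of its generators' squares).
B^2 = -\frac{64}{9} — circular case — the even/odd split gives cos and sin: l = \frac{8}{3}, alpha*l = - \frac{\pi}{3}, so exp(alpha B) = cos(- \frac{\pi}{3}) + (sin(- \frac{\pi}{3})/(\frac{8}{3}))*B = \frac{1}{2} + (- \frac{3 \sqrt{3}}{16})*B.
Answer: \frac{1}{2} + \frac{\sqrt{3}}{2} \gamma_{14}


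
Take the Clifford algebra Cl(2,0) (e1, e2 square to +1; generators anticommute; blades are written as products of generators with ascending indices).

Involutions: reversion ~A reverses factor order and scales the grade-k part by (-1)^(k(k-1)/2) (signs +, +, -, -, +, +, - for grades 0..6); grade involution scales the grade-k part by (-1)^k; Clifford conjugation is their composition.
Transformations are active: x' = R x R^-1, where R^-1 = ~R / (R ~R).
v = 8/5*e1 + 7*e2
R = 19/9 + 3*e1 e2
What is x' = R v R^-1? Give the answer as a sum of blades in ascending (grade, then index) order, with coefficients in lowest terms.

~R = 19/9 - 3*e1 e2, and R ~R = 1090/81, so R^-1 = ~R / (1090/81).
R v = 1097/45*e1 + 449/45*e2
Answer: 16483/2725*e1 - 10544/2725*e2


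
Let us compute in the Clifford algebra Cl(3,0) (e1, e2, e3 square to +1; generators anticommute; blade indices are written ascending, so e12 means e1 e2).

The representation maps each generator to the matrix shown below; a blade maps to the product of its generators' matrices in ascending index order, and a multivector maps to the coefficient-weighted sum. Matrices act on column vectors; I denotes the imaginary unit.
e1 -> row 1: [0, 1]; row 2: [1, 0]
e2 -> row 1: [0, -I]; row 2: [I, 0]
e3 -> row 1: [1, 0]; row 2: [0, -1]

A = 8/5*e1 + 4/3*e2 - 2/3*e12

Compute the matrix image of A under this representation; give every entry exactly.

Bivector images (products of the table entries): rho(e12) = rho(e1)rho(e2) = row 1: [I, 0]; row 2: [0, -I].
M = (8/5)*rho(e1) + (4/3)*rho(e2) + (-2/3)*rho(e12), summed entrywise:
Answer: row 1: [-2*I/3, 8/5 - 4*I/3]; row 2: [8/5 + 4*I/3, 2*I/3]


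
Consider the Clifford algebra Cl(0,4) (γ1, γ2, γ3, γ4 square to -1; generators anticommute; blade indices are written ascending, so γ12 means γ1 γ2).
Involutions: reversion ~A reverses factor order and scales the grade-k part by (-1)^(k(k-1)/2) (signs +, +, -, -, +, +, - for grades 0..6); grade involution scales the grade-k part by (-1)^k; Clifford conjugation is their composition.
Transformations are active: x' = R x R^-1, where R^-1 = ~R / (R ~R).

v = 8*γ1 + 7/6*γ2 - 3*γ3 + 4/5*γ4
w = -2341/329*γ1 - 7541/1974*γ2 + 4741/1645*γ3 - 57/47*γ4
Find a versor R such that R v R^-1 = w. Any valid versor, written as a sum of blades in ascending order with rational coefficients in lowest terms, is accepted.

Why this works: both vectors square to -67501/900, so q(v) = q(w) and R = v + w = 291/329*γ1 - 873/329*γ2 - 194/1645*γ3 - 97/235*γ4 carries v to w — its own direction survives, the complement (v - w)/2 flips.
Answer: 291/329*γ1 - 873/329*γ2 - 194/1645*γ3 - 97/235*γ4


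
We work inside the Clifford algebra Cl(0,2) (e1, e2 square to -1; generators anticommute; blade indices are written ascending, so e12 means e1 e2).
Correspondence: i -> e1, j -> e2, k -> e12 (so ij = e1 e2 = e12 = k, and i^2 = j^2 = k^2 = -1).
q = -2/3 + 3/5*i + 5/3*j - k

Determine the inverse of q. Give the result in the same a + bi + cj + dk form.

In blades: q = -2/3 + 3/5*e1 + 5/3*e2 - e12.
With qbar = -2/3 - 3/5*e1 - 5/3*e2 + e12 (scalar fixed, mapped units negated), q qbar = 1031/225 (the sum of squared coefficients), so q^-1 = qbar / (1031/225) = -150/1031 - 135/1031*e1 - 375/1031*e2 + 225/1031*e12; translating back:
Answer: -150/1031 - 135/1031*i - 375/1031*j + 225/1031*k


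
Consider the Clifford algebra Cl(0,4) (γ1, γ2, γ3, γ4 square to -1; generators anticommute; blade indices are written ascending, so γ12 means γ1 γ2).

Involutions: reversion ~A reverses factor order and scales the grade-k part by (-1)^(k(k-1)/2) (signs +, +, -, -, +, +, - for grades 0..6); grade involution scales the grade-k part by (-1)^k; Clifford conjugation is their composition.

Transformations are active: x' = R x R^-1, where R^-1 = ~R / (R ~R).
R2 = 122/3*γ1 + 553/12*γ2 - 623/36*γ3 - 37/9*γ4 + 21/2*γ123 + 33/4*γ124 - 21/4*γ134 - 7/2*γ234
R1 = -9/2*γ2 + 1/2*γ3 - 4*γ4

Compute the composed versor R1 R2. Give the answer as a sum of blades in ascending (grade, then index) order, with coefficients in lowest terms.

Distribute over the terms of R1 (each basis-blade product reordered to ascending indices, repeated generators contracted through their squares):
(-9/2*γ2) R2 = 1659/8 + 183*γ12 - 189/4*γ13 - 297/8*γ14 + 623/8*γ23 + 37/2*γ24 - 63/4*γ34 - 189/8*γ1234
(1/2*γ3) R2 = 623/72 - 21/4*γ12 - 61/3*γ13 - 21/8*γ14 - 553/24*γ23 - 7/4*γ24 - 37/18*γ34 + 33/8*γ1234
(-4*γ4) R2 = -148/9 + 33*γ12 - 21*γ13 + 488/3*γ14 - 14*γ23 + 553/3*γ24 - 623/9*γ34 + 42*γ1234
Summing the partial products and collecting blades:
Answer: 2395/12 + 843/4*γ12 - 1063/12*γ13 + 1475/12*γ14 + 245/6*γ23 + 2413/12*γ24 - 3133/36*γ34 + 45/2*γ1234


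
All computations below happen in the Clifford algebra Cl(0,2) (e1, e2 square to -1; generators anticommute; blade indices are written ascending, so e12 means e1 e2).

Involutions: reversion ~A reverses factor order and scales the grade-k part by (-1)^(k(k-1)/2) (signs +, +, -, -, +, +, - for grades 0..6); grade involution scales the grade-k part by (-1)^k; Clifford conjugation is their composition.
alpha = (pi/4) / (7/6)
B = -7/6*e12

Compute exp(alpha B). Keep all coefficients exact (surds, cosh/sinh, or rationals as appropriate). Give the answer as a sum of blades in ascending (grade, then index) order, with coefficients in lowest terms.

B^2 = (-7/6)^2*(e12)^2 = 49/36*(-1) = -49/36 (a basis 2-blade squares to minus the product of its generators' squares).
B^2 = -49/36 — since the square is negative, the closed form is circular: l = 7/6, alpha*l = pi/4, so exp(alpha B) = cos(pi/4) + (sin(pi/4)/(7/6))*B = sqrt(2)/2 + (3*sqrt(2)/7)*B.
Answer: sqrt(2)/2 - sqrt(2)/2*e12


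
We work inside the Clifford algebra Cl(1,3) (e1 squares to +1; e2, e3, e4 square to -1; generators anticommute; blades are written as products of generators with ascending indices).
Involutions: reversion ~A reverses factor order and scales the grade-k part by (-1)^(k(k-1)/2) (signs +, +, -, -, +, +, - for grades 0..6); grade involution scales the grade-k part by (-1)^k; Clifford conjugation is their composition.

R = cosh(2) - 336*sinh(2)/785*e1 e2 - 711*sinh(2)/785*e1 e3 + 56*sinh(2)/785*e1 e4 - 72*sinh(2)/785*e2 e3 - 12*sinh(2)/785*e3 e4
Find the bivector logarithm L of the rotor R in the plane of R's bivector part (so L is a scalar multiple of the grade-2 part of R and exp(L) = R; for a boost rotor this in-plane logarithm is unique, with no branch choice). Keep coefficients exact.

The scalar part of R is cosh(2), giving the rapidity magnitude (cosh is even); the bivector part supplies orientation, its quotient by sinh of the rapidity is the plane, and L = rapidity * plane — unique in that plane, since flipping both signs leaves L unchanged.
Concretely: cosh(rapidity) = cosh(2) gives rapidity = ±2, and since rapidity/sinh(rapidity) is even the sign is immaterial: L = (rapidity/sinh(rapidity)) * <R>_2 = (2/sinh(2)) * <R>_2.
Answer: -672/785*e1 e2 - 1422/785*e1 e3 + 112/785*e1 e4 - 144/785*e2 e3 - 24/785*e3 e4


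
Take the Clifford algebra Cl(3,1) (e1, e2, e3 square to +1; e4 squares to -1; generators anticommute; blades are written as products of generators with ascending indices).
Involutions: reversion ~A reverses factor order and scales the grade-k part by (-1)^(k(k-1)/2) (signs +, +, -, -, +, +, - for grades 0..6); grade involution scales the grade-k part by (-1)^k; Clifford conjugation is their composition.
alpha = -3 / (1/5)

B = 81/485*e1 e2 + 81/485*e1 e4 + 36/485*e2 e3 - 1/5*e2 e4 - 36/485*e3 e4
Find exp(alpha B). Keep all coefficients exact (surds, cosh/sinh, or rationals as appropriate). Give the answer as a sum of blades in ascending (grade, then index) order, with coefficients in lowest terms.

B^2 term by term: the squares give (81/485)^2*(e1 e2)^2 + (81/485)^2*(e1 e4)^2 + (36/485)^2*(e2 e3)^2 + (-1/5)^2*(e2 e4)^2 + (-36/485)^2*(e3 e4)^2 = 6561/235225*(-1) + 6561/235225*(+1) + 1296/235225*(-1) + 1/25*(+1) + 1296/235225*(+1) = 1/25 (each basis 2-blade squares to minus the product of its generators' squares); cross terms between blades sharing an index anticommute and cancel; the commuting (index-disjoint) pairs give grade-4 terms 2*c*c'*(blade product), which cancel blade by blade — e1 e2 e3 e4: -5832/235225 + 5832/235225 = 0 — confirming B is simple. So B^2 = 1/25.
B^2 = 1/25 — B^2 > 0, so the exponential closes hyperbolically: l = 1/5, alpha*l = -3, so exp(alpha B) = cosh(-3) + (sinh(-3)/(1/5))*B = cosh(3) + (-5*sinh(3))*B.
Answer: cosh(3) - 81*sinh(3)/97*e1 e2 - 81*sinh(3)/97*e1 e4 - 36*sinh(3)/97*e2 e3 + sinh(3)*e2 e4 + 36*sinh(3)/97*e3 e4


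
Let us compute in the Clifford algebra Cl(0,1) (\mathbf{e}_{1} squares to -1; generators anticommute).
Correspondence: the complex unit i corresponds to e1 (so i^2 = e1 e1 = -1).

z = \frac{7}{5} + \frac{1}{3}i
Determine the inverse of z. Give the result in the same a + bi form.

In blades: z = \frac{7}{5} + \frac{1}{3} e_{1}.
With qbar = \frac{7}{5} - \frac{1}{3} e_{1} (scalar fixed, mapped units negated), z qbar = \frac{466}{225} (the sum of squared coefficients), so z^-1 = qbar / (\frac{466}{225}) = \frac{315}{466} - \frac{75}{466} e_{1}; translating back:
Answer: \frac{315}{466} - \frac{75}{466}i


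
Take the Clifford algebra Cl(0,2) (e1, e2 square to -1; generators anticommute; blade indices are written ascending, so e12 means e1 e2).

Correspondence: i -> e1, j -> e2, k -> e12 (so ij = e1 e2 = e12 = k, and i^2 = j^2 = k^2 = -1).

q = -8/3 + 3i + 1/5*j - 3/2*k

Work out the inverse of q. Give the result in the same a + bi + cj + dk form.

In blades: q = -8/3 + 3*e1 + 1/5*e2 - 3/2*e12.
With qbar = -8/3 - 3*e1 - 1/5*e2 + 3/2*e12 (scalar fixed, mapped units negated), q qbar = 16561/900 (the sum of squared coefficients), so q^-1 = qbar / (16561/900) = -2400/16561 - 2700/16561*e1 - 180/16561*e2 + 1350/16561*e12; translating back:
Answer: -2400/16561 - 2700/16561*i - 180/16561*j + 1350/16561*k


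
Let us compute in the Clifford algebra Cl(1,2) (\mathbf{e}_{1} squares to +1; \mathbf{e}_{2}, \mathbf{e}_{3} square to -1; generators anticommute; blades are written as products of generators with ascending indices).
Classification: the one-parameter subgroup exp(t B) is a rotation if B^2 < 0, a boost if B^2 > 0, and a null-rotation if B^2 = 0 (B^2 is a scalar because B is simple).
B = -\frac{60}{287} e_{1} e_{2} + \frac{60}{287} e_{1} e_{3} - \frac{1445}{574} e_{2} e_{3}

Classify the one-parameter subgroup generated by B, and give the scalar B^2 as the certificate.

B^2 term by term: the squares give (-\frac{60}{287})^2*(e_{1} e_{2})^2 + (\frac{60}{287})^2*(e_{1} e_{3})^2 + (-\frac{1445}{574})^2*(e_{2} e_{3})^2 = \frac{3600}{82369}*(+1) + \frac{3600}{82369}*(+1) + \frac{2088025}{329476}*(-1) = -\frac{25}{4} (each basis 2-blade squares to minus the product of its generators' squares); cross terms between blades sharing an index anticommute and cancel. So B^2 = -\frac{25}{4}.
Answer: rotation, certificate B^2 = -\frac{25}{4}. Check the certificate: B^2 = -\frac{25}{4}, and that sign is decisive whatever form B takes.


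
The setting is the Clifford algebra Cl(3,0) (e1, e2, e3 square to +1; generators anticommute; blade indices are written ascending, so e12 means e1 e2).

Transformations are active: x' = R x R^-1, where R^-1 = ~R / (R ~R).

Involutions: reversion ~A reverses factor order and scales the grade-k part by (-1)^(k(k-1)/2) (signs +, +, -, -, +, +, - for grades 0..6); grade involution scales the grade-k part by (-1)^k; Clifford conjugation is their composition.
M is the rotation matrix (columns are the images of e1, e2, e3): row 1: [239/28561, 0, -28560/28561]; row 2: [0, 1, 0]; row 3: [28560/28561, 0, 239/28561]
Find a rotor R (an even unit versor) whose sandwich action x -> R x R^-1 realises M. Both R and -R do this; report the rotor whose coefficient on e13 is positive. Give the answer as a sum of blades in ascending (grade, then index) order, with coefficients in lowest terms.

Method: write R = a + b12*e12 + b13*e13 + b23*e23 with a^2 + b12^2 + b13^2 + b23^2 = 1 (so R^-1 = ~R). Expanding the columns R e_j ~R gives tr M = 4a^2 - 1 and, from the antisymmetric part, M21 - M12 = -4a*b12, M13 - M31 = 4a*b13, M32 - M23 = -4a*b23.
Here tr M = 29039/28561, so a^2 = (1 + tr M)/4 = 14400/28561 and a = ±120/169. Taking a = 120/169: M21 - M12 = 0, M13 - M31 = -57120/28561, M32 - M23 = 0, giving b12 = 0, b13 = -119/169, b23 = 0, i.e. R = 120/169 - 119/169*e13.
Its e13 coefficient is negative, so report the other preimage -R.
Answer: -120/169 + 119/169*e13. Uniqueness: Spin(3) -> SO(3) maps R and -R to the same rotation of trace 29039/28561; fixing the sign of the e13 coefficient removes the ambiguity.


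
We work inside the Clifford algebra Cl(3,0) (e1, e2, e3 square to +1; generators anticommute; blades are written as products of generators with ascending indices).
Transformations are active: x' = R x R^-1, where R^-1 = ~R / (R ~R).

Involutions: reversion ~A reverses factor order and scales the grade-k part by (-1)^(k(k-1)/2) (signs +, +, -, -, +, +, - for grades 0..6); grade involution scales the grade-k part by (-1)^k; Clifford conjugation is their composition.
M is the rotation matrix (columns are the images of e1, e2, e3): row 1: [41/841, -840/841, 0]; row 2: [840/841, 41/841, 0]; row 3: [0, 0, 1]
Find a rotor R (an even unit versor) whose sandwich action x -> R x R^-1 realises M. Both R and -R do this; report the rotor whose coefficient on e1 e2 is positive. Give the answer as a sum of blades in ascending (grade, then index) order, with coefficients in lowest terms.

Method: write R = a + b12*e1 e2 + b13*e1 e3 + b23*e2 e3 with a^2 + b12^2 + b13^2 + b23^2 = 1 (so R^-1 = ~R). Expanding the columns R e_j ~R gives tr M = 4a^2 - 1 and, from the antisymmetric part, M21 - M12 = -4a*b12, M13 - M31 = 4a*b13, M32 - M23 = -4a*b23.
Here tr M = 923/841, so a^2 = (1 + tr M)/4 = 441/841 and a = ±21/29. Taking a = 21/29: M21 - M12 = 1680/841, M13 - M31 = 0, M32 - M23 = 0, giving b12 = -20/29, b13 = 0, b23 = 0, i.e. R = 21/29 - 20/29*e1 e2.
Its e1 e2 coefficient is negative, so report the other preimage -R.
Answer: -21/29 + 20/29*e1 e2. Why the constraint matters: R and -R act identically through the sandwich — M has trace 923/841 either way — so only the sign condition on e1 e2 picks one of the two preimages.


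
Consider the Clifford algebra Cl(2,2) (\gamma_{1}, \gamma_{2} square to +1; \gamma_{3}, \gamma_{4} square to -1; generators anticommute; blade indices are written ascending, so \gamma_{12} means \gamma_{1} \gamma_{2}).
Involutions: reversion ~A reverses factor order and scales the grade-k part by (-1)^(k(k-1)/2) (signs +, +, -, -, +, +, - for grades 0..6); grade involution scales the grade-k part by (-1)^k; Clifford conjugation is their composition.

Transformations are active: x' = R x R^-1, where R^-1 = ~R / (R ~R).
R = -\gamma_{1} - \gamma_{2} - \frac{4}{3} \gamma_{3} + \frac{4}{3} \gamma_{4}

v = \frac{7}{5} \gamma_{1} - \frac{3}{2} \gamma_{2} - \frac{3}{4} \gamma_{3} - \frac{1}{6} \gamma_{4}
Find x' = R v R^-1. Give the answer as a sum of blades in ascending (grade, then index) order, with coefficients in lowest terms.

~R = -\gamma_{1} - \gamma_{2} - \frac{4}{3} \gamma_{3} + \frac{4}{3} \gamma_{4}, and R ~R = -\frac{14}{9}, so R^-1 = ~R / (-\frac{14}{9}).
R v = -\frac{61}{90} + \frac{29}{10} \gamma_{12} + \frac{157}{60} \gamma_{13} - \frac{17}{10} \gamma_{14} - \frac{5}{4} \gamma_{23} + \frac{13}{6} \gamma_{24} + \frac{11}{9} \gamma_{34}
Answer: -\frac{159}{70} \gamma_{1} + \frac{22}{35} \gamma_{2} - \frac{173}{420} \gamma_{3} + \frac{93}{70} \gamma_{4}


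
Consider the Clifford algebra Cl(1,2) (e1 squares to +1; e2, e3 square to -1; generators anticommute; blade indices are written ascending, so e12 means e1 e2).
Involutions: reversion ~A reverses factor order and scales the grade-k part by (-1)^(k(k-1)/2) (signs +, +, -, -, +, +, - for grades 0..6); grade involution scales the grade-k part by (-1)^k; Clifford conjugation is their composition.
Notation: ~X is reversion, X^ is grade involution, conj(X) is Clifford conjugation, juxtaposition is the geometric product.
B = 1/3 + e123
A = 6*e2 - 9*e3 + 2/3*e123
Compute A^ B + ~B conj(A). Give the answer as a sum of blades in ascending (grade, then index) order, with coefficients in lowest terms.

first term: 2/3 - 2*e2 + 3*e3 - 9*e12 - 6*e13 - 2/9*e123
second term: 2/3 - 2*e2 + 3*e3 + 9*e12 + 6*e13 + 2/9*e123
Answer: 4/3 - 4*e2 + 6*e3


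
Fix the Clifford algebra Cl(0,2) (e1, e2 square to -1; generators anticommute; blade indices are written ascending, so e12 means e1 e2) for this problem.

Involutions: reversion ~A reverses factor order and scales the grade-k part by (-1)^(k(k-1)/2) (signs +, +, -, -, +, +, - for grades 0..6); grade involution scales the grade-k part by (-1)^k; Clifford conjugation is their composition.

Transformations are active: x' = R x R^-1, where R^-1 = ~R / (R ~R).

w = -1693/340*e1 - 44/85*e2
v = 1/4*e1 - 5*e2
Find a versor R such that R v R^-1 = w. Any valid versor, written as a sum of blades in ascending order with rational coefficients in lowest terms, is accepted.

Take R = v + w = -402/85*e1 - 469/85*e2. Because q(v) = q(w) = -401/16, conjugation by R sends v exactly to w.
Answer: -402/85*e1 - 469/85*e2


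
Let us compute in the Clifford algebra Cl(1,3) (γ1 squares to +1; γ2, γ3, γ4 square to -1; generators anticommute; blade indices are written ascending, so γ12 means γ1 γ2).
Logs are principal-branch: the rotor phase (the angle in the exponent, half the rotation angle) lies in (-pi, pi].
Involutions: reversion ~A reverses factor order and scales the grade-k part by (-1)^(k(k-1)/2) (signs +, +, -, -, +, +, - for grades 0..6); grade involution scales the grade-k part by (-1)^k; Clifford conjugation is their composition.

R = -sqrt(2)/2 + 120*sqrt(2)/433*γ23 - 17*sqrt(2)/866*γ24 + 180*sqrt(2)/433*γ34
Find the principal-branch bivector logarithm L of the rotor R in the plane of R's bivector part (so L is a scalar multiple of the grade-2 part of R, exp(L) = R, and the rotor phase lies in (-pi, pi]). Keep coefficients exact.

The scalar part of R is -sqrt(2)/2, which fixes the principal-branch rotor phase; the unit plane is then the bivector part divided by the sine of that phase, and L is that plane scaled by the phase.
Concretely: cos(phase) = -sqrt(2)/2 gives phase = ±3*pi/4, and since phase/sin(phase) is even the sign is immaterial: L = (phase/sin(phase)) * <R>_2 = (3*sqrt(2)*pi/4) * <R>_2.
Answer: 180*pi/433*γ23 - 51*pi/1732*γ24 + 270*pi/433*γ34


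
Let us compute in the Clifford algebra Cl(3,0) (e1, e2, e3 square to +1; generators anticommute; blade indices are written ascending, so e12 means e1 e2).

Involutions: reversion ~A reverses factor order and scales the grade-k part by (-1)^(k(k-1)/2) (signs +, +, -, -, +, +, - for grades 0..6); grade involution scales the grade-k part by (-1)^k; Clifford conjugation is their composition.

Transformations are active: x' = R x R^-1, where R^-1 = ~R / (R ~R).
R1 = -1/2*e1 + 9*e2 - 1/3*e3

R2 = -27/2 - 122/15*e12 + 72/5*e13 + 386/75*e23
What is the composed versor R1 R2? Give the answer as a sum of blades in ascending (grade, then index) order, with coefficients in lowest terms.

Distribute over the terms of R1 (each basis-blade product reordered to ascending indices, repeated generators contracted through their squares):
(-1/2*e1) R2 = 27/4*e1 + 61/15*e2 - 36/5*e3 - 193/75*e123
(9*e2) R2 = 366/5*e1 - 243/2*e2 + 1158/25*e3 - 648/5*e123
(-1/3*e3) R2 = 24/5*e1 + 386/225*e2 + 9/2*e3 + 122/45*e123
Summing the partial products and collecting blades:
Answer: 339/4*e1 - 52073/450*e2 + 2181/50*e3 - 29129/225*e123


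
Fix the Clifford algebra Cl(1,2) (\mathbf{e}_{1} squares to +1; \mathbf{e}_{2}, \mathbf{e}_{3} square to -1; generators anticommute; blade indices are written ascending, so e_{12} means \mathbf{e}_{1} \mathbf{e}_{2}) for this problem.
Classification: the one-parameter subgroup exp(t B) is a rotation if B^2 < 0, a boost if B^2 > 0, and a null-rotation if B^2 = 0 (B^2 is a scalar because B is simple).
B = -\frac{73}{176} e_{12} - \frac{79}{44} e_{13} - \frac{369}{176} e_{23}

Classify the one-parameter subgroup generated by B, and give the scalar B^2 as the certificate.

B^2 term by term: the squares give (-\frac{73}{176})^2*(e_{12})^2 + (-\frac{79}{44})^2*(e_{13})^2 + (-\frac{369}{176})^2*(e_{23})^2 = \frac{5329}{30976}*(+1) + \frac{6241}{1936}*(+1) + \frac{136161}{30976}*(-1) = -1 (each basis 2-blade squares to minus the product of its generators' squares); cross terms between blades sharing an index anticommute and cancel. So B^2 = -1.
Answer: rotation, certificate B^2 = -1. Check the certificate: B^2 = -1, and that sign is decisive whatever form B takes.


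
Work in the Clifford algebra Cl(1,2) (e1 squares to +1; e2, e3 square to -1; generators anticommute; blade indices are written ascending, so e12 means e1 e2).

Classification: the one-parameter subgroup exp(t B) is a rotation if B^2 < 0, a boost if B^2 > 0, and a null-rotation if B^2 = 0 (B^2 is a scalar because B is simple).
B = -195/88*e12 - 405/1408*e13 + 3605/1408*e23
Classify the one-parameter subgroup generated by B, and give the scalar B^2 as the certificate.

B^2 term by term: the squares give (-195/88)^2*(e12)^2 + (-405/1408)^2*(e13)^2 + (3605/1408)^2*(e23)^2 = 38025/7744*(+1) + 164025/1982464*(+1) + 12996025/1982464*(-1) = -25/16 (each basis 2-blade squares to minus the product of its generators' squares); cross terms between blades sharing an index anticommute and cancel. So B^2 = -25/16.
Answer: rotation, certificate B^2 = -25/16. Why this suffices: the scalar -25/16 survives any versor conjugation, so its sign alone determines the class however B is presented.


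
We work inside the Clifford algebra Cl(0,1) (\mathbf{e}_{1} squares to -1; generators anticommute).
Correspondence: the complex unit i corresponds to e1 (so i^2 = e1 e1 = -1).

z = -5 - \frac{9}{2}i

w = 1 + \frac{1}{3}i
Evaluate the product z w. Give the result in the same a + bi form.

In blades: z = -5 - \frac{9}{2} e_{1}, w = 1 + \frac{1}{3} e_{1}.
Distribute z over w term by term (generator squares from the signature, products reordered to ascending indices): (-5)*w = -5 - \frac{5}{3} e_{1}; (-\frac{9}{2} e_{1})*w = \frac{3}{2} - \frac{9}{2} e_{1}.
Sum: -\frac{7}{2} - \frac{37}{6} e_{1}; translating back through the correspondence:
Answer: -\frac{7}{2} - \frac{37}{6}i


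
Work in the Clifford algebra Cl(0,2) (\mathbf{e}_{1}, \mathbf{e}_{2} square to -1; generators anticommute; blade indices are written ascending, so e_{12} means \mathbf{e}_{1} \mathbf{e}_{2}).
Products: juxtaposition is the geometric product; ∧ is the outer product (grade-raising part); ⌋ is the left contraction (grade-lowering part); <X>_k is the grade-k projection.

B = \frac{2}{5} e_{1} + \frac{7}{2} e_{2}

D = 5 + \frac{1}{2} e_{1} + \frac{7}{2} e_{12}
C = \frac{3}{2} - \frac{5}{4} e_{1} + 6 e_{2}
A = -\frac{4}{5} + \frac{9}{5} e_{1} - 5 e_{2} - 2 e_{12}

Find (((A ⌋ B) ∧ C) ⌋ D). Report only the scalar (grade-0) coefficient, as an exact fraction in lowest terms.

step 1: \frac{839}{50} - \frac{8}{25} e_{1} - \frac{14}{5} e_{2}
step 2: \frac{2517}{100} - \frac{4291}{200} e_{1} + \frac{2412}{25} e_{2} - \frac{271}{50} e_{12}
step 3: \frac{62219}{400} + \frac{70053}{200} e_{1} + \frac{30037}{400} e_{2} + \frac{17619}{200} e_{12}
Answer: \frac{62219}{400}


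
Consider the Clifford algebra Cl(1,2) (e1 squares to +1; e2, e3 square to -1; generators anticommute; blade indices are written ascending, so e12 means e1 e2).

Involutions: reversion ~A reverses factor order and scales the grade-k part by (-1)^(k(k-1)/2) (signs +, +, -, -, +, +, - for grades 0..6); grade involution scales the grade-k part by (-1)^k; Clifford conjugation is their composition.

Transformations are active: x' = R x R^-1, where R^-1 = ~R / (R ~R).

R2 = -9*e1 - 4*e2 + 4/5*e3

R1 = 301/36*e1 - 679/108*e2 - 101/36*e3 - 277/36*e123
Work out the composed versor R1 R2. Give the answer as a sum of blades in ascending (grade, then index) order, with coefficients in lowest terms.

Distribute over the terms of R2 (each basis-blade product reordered to ascending indices, repeated generators contracted through their squares):
R1 (-9*e1) = -301/4 - 679/12*e12 - 101/4*e13 + 277/4*e23
R1 (-4*e2) = -679/27 - 301/9*e12 + 277/9*e13 - 101/9*e23
R1 (4/5*e3) = 101/45 + 277/45*e12 + 301/45*e13 - 679/135*e23
Summing the partial products and collecting blades:
Answer: -53003/540 - 15097/180*e12 + 733/60*e13 + 28619/540*e23
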